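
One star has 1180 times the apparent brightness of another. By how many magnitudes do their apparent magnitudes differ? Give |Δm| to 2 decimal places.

|Δm| ≈ 7.68

Pogson: Δm = −2.5 log₁₀(ratio) = −2.5 log₁₀(1180) = −2.5 × 3.0719 = -7.680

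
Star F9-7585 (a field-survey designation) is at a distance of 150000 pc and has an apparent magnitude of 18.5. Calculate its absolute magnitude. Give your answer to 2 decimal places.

5 log₁₀(d/10 pc) = 5 log₁₀(150000) − 5 = 20.880
M = m − 5 log₁₀(d/10) = 18.5 − 20.880 = -2.380

M ≈ -2.38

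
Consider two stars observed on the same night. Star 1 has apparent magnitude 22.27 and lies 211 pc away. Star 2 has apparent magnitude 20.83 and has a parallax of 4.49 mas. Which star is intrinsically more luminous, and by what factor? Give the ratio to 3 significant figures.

Star 2 is more luminous, by a factor of 4.20.

Star 1: M = m − 5 log₁₀ d + 5 = 22.27 − 5·2.3243 + 5 = 15.649
Star 2: p = 4.49 mas = 4.49×10^-3″ → d = 1/p = 222.7 pc
Star 2: M = m − 5 log₁₀ d + 5 = 20.83 − 5·2.3478 + 5 = 14.091
ΔM = M_1 − M_2 = 15.649 − (14.091) = 1.557; smaller M is more luminous → Star 2.
L ratio = 10^(0.4 |ΔM|) = 10^0.623 = 4.197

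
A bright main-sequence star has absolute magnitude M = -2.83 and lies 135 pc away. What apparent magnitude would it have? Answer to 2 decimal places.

m ≈ 2.82

m = M + 5 log₁₀ d − 5 = -2.83 + 5·2.1303 − 5 = 2.822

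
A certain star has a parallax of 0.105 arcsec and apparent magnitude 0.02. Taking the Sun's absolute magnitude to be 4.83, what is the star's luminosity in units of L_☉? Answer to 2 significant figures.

d = 1/p = 1/0.105″ = 9.524 pc
M = m − 5 log₁₀ d + 5 = 0.02 − 5·0.9788 + 5 = 0.126
M − M_☉ = 0.126 − 4.83 = -4.704
L/L_☉ = 10^(−0.4 × -4.704) = 76.14

L/L_☉ ≈ 76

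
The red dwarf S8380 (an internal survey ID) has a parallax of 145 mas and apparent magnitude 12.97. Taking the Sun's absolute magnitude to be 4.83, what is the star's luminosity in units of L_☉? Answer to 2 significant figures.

d = 1/p = 1000/145 mas = 6.897 pc
M = m − 5 log₁₀ d + 5 = 12.97 − 5·0.8386 + 5 = 13.777
M − M_☉ = 13.777 − 4.83 = 8.947
L/L_☉ = 10^(−0.4 × 8.947) = 2.638×10^-4

L/L_☉ ≈ 2.6×10^-4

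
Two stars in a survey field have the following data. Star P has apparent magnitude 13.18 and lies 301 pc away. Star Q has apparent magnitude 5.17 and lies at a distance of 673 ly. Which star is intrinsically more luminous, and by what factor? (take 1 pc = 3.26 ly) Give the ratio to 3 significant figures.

Star Q is more luminous, by a factor of 752.

Star P: M = m − 5 log₁₀ d + 5 = 13.18 − 5·2.4786 + 5 = 5.787
Star Q: d = 673 ly / 3.26 = 206.4 pc
Star Q: M = m − 5 log₁₀ d + 5 = 5.17 − 5·2.3148 + 5 = -1.404
ΔM = M_P − M_Q = 5.787 − (-1.404) = 7.191; smaller M is more luminous → Star Q.
L ratio = 10^(0.4 |ΔM|) = 10^2.876 = 752.4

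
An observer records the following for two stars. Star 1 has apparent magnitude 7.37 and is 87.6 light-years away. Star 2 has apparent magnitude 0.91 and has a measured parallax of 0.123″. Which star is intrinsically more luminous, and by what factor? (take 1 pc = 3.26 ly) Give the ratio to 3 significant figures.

Star 1: d = 87.6 ly / 3.26 = 26.87 pc
Star 1: M = m − 5 log₁₀ d + 5 = 7.37 − 5·1.4293 + 5 = 5.224
Star 2: d = 1/p = 1/0.123″ = 8.130 pc
Star 2: M = m − 5 log₁₀ d + 5 = 0.91 − 5·0.9101 + 5 = 1.360
ΔM = M_1 − M_2 = 5.224 − (1.360) = 3.864; smaller M is more luminous → Star 2.
L ratio = 10^(0.4 |ΔM|) = 10^1.546 = 35.13

Star 2 is more luminous, by a factor of 35.1.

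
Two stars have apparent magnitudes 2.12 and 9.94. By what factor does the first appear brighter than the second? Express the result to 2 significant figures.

1300

Magnitude difference = -7.82
Flux ratio = 10^(−0.4 Δm) = 10^(−0.4 × -7.82) = 10^3.128 = 1343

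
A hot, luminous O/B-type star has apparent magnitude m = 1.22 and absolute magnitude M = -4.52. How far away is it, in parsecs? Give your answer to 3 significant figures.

μ = m − M = 5.740
m − M = 5 log₁₀ d − 5
log₁₀ d = (m − M)/5 + 1 = 2.1480
d = 10^2.1480 = 140.6 pc

d ≈ 141 pc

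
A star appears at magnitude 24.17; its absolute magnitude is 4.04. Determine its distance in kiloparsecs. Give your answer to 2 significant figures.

Distance modulus: m − M = 24.17 − (4.04) = 20.130
m − M = 5 log₁₀ d − 5
log₁₀ d = (m − M)/5 + 1 = 5.0260
d = 10^5.0260 = 106200 pc
= 106.2 kpc

d ≈ 110 kpc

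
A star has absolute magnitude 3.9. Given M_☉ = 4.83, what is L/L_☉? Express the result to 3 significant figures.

M − M_☉ = 3.9 − 4.83 = -0.930
L/L_☉ = 10^(−0.4 (M − M_☉)) = 10^0.372 = 2.355

L/L_☉ ≈ 2.36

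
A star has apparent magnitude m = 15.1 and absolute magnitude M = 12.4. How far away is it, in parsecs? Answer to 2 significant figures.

d ≈ 35 pc

μ = m − M = 2.700
m − M = 5 log₁₀ d − 5
log₁₀ d = (m − M)/5 + 1 = 1.5400
d = 10^1.5400 = 34.67 pc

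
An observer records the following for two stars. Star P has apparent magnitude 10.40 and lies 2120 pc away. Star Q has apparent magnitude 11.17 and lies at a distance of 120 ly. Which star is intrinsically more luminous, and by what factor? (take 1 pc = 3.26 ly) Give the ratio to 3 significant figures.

Star P: M = m − 5 log₁₀ d + 5 = 10.40 − 5·3.3263 + 5 = -1.232
Star Q: d = 120 ly / 3.26 = 36.81 pc
Star Q: M = m − 5 log₁₀ d + 5 = 11.17 − 5·1.5660 + 5 = 8.340
ΔM = M_P − M_Q = -1.232 − (8.340) = -9.572; smaller M is more luminous → Star P.
L ratio = 10^(0.4 |ΔM|) = 10^3.829 = 6741

Star P is more luminous, by a factor of 6740.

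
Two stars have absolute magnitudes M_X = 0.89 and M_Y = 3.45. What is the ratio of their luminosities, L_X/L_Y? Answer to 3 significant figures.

L_X/L_Y ≈ 10.6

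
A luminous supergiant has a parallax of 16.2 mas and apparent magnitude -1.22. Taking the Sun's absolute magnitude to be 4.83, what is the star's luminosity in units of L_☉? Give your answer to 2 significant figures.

L/L_☉ ≈ 10000

d = 1/p = 1000/16.2 mas = 61.73 pc
M = m − 5 log₁₀ d + 5 = -1.22 − 5·1.7905 + 5 = -5.172
M − M_☉ = -5.172 − 4.83 = -10.002
L/L_☉ = 10^(−0.4 × -10.002) = 10020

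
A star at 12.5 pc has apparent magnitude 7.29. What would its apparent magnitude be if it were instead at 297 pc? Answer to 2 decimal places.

m ≈ 14.17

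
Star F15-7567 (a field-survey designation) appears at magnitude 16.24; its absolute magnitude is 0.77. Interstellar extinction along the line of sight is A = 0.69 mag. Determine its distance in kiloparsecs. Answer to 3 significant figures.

d ≈ 9.04 kpc

m − M = 5 log₁₀(d/10 pc) + A  ⇒  16.24 − (0.77) − 0.69 = 5 log₁₀(d/10)
14.780 = 5 log₁₀(d/10)
log₁₀ d = (m − M − A)/5 + 1 = 3.9560
d = 10^3.9560 = 9036 pc
= 9.036 kpc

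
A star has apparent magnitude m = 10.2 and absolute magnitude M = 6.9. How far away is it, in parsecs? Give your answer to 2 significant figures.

d ≈ 46 pc

Distance modulus: m − M = 10.2 − (6.9) = 3.300
m − M = 5 log₁₀ d − 5
log₁₀ d = (m − M)/5 + 1 = 1.6600
d = 10^1.6600 = 45.71 pc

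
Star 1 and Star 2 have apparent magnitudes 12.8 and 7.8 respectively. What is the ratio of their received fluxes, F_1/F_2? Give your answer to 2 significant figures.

Magnitude difference = 5.0
Flux ratio = 10^(−0.4 Δm) = 10^(−0.4 × 5.0) = 10^-2.000 = 0.01000

F_1/F_2 ≈ 0.010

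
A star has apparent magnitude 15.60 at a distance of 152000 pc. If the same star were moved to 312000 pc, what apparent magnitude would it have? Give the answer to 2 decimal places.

Flux ∝ 1/d², so Δm = 5 log₁₀(d₂/d₁) = 5 log₁₀(312000/152000) = 1.562
m₂ = m₁ + Δm = 15.60 + (1.562) = 17.162

m ≈ 17.16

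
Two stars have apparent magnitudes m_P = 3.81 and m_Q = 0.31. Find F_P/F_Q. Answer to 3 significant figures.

F_P/F_Q ≈ 0.0398

Δm = 3.81 − (0.31) = 3.50
Flux ratio = 10^(−0.4 Δm) = 10^(−0.4 × 3.50) = 10^-1.400 = 0.03981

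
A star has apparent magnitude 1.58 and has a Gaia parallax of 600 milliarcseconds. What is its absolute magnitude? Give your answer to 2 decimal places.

p = 600 mas = 0.600″ → d = 1/p = 1.667 pc
5 log₁₀(d/10 pc) = 5 log₁₀(1.667) − 5 = -3.891
M = m − 5 log₁₀(d/10) = 1.58 + 3.891 = 5.471

M ≈ 5.47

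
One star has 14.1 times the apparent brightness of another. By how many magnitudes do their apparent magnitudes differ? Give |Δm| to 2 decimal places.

|Δm| ≈ 2.87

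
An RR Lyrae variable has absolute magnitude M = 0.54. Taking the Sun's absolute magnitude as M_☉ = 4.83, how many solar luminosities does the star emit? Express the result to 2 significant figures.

M − M_☉ = 0.54 − 4.83 = -4.290
L/L_☉ = 10^(−0.4 (M − M_☉)) = 10^1.716 = 52.00

L/L_☉ ≈ 52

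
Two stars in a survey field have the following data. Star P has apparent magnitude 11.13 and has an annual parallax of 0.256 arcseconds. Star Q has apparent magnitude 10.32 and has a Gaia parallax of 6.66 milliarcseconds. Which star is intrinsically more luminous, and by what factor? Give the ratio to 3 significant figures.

Star Q is more luminous, by a factor of 3120.

Star P: d = 1/p = 1/0.256″ = 3.906 pc
Star P: M = m − 5 log₁₀ d + 5 = 11.13 − 5·0.5918 + 5 = 13.171
Star Q: p = 6.66 mas = 6.66×10^-3″ → d = 1/p = 150.2 pc
Star Q: M = m − 5 log₁₀ d + 5 = 10.32 − 5·2.1765 + 5 = 4.437
ΔM = M_P − M_Q = 13.171 − (4.437) = 8.734; smaller M is more luminous → Star Q.
L ratio = 10^(0.4 |ΔM|) = 10^3.494 = 3116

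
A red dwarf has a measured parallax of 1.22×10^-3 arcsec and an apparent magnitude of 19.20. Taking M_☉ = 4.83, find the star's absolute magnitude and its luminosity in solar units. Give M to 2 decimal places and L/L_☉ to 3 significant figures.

d = 1/p = 1/1.22×10^-3″ = 819.7 pc
M = m − 5 log₁₀ d + 5 = 19.20 − 5·2.9136 + 5 = 9.632
M − M_☉ = 9.632 − 4.83 = 4.802
L/L_☉ = 10^(−0.4 × 4.802) = 0.01200

M ≈ 9.63; L/L_☉ ≈ 0.0120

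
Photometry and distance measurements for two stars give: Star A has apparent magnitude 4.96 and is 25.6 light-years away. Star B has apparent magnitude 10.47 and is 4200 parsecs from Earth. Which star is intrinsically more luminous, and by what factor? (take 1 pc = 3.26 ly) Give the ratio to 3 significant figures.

Star B is more luminous, by a factor of 1790.

Star A: d = 25.6 ly / 3.26 = 7.853 pc
Star A: M = m − 5 log₁₀ d + 5 = 4.96 − 5·0.8950 + 5 = 5.485
Star B: M = m − 5 log₁₀ d + 5 = 10.47 − 5·3.6232 + 5 = -2.646
ΔM = M_A − M_B = 5.485 − (-2.646) = 8.131; smaller M is more luminous → Star B.
L ratio = 10^(0.4 |ΔM|) = 10^3.252 = 1788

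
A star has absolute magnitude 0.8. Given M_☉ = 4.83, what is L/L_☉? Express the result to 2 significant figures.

L/L_☉ ≈ 41

M − M_☉ = 0.8 − 4.83 = -4.030
L/L_☉ = 10^(−0.4 (M − M_☉)) = 10^1.612 = 40.93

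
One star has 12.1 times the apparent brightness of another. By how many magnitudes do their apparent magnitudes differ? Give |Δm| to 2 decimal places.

Pogson: Δm = −2.5 log₁₀(ratio) = −2.5 log₁₀(12.1) = −2.5 × 1.0828 = -2.707

|Δm| ≈ 2.71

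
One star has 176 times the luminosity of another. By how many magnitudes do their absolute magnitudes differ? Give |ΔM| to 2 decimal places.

Pogson: ΔM = −2.5 log₁₀(ratio) = −2.5 log₁₀(176) = −2.5 × 2.2455 = -5.614

|ΔM| ≈ 5.61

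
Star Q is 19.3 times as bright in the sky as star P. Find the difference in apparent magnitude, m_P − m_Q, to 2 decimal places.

m_P − m_Q ≈ 3.21

Pogson: Δm = −2.5 log₁₀(ratio) = −2.5 log₁₀(19.3) = −2.5 × 1.2856 = -3.214
Star Q is brighter so has the smaller magnitude: m_P − m_Q is positive.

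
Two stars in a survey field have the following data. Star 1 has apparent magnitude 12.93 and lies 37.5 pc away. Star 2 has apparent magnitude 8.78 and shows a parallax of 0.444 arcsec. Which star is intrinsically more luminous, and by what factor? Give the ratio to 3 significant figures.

Star 1 is more luminous, by a factor of 6.06.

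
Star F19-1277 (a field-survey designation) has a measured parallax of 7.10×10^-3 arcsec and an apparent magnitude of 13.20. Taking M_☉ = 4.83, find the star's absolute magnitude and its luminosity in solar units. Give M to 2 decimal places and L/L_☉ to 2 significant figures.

d = 1/p = 1/7.10×10^-3″ = 140.8 pc
M = m − 5 log₁₀ d + 5 = 13.20 − 5·2.1487 + 5 = 7.456
M − M_☉ = 7.456 − 4.83 = 2.626
L/L_☉ = 10^(−0.4 × 2.626) = 0.08902

M ≈ 7.46; L/L_☉ ≈ 0.089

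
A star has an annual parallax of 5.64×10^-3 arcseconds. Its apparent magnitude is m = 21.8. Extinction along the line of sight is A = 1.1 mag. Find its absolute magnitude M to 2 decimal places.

M ≈ 14.46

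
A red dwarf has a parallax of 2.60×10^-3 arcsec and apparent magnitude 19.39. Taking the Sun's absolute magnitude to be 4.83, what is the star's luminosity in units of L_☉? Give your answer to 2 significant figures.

d = 1/p = 1/2.60×10^-3″ = 384.6 pc
M = m − 5 log₁₀ d + 5 = 19.39 − 5·2.5850 + 5 = 11.465
M − M_☉ = 11.465 − 4.83 = 6.635
L/L_☉ = 10^(−0.4 × 6.635) = 2.218×10^-3

L/L_☉ ≈ 2.2×10^-3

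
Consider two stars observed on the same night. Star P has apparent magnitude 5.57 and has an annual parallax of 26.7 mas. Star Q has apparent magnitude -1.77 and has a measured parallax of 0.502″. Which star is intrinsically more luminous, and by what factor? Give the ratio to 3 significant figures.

Star P: p = 26.7 mas = 0.0267″ → d = 1/p = 37.45 pc
Star P: M = m − 5 log₁₀ d + 5 = 5.57 − 5·1.5735 + 5 = 2.703
Star Q: d = 1/p = 1/0.502″ = 1.992 pc
Star Q: M = m − 5 log₁₀ d + 5 = -1.77 − 5·0.2993 + 5 = 1.734
ΔM = M_P − M_Q = 2.703 − (1.734) = 0.969; smaller M is more luminous → Star Q.
L ratio = 10^(0.4 |ΔM|) = 10^0.388 = 2.441

Star Q is more luminous, by a factor of 2.44.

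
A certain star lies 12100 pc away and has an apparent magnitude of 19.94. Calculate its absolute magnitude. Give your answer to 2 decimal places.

5 log₁₀(d/10 pc) = 5 log₁₀(12100) − 5 = 15.414
M = m − 5 log₁₀(d/10) = 19.94 − 15.414 = 4.526

M ≈ 4.53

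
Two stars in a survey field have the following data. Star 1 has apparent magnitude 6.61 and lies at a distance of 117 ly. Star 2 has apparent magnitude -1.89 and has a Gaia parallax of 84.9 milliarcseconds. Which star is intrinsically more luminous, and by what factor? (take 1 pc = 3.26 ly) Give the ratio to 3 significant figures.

Star 2 is more luminous, by a factor of 271.

Star 1: d = 117 ly / 3.26 = 35.89 pc
Star 1: M = m − 5 log₁₀ d + 5 = 6.61 − 5·1.5550 + 5 = 3.835
Star 2: p = 84.9 mas = 0.0849″ → d = 1/p = 11.78 pc
Star 2: M = m − 5 log₁₀ d + 5 = -1.89 − 5·1.0711 + 5 = -2.245
ΔM = M_1 − M_2 = 3.835 − (-2.245) = 6.081; smaller M is more luminous → Star 2.
L ratio = 10^(0.4 |ΔM|) = 10^2.432 = 270.6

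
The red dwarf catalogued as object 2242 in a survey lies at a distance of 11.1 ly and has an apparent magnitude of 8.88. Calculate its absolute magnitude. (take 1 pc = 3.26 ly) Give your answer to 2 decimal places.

M ≈ 11.22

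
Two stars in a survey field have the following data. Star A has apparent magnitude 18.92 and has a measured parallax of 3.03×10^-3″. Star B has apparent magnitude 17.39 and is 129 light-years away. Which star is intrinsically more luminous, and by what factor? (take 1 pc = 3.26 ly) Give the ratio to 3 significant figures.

Star A is more luminous, by a factor of 17.0.

Star A: d = 1/p = 1/3.03×10^-3″ = 330.0 pc
Star A: M = m − 5 log₁₀ d + 5 = 18.92 − 5·2.5186 + 5 = 11.327
Star B: d = 129 ly / 3.26 = 39.57 pc
Star B: M = m − 5 log₁₀ d + 5 = 17.39 − 5·1.5974 + 5 = 14.403
ΔM = M_A − M_B = 11.327 − (14.403) = -3.076; smaller M is more luminous → Star A.
L ratio = 10^(0.4 |ΔM|) = 10^1.230 = 17.00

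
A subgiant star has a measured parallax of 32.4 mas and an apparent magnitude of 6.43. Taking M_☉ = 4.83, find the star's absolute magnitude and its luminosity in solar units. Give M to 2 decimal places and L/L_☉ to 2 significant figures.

M ≈ 3.98; L/L_☉ ≈ 2.2

d = 1/p = 1000/32.4 mas = 30.86 pc
M = m − 5 log₁₀ d + 5 = 6.43 − 5·1.4895 + 5 = 3.983
M − M_☉ = 3.983 − 4.83 = -0.847
L/L_☉ = 10^(−0.4 × -0.847) = 2.182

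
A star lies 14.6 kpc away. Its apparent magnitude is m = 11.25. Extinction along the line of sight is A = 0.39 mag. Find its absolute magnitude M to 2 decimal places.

d = 14.6 kpc = 14600 pc
5 log₁₀(d/10 pc) = 5 log₁₀(14600) − 5 = 15.822
M = m − 5 log₁₀(d/10) − A = 11.25 − 15.822 − 0.39 = -4.962

M ≈ -4.96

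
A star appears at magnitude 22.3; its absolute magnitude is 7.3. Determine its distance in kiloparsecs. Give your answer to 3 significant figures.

d ≈ 10.0 kpc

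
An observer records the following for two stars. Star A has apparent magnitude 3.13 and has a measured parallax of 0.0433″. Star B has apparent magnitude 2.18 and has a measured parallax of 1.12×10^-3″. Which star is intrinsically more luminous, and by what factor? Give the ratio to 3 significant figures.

Star A: d = 1/p = 1/0.0433″ = 23.09 pc
Star A: M = m − 5 log₁₀ d + 5 = 3.13 − 5·1.3635 + 5 = 1.312
Star B: d = 1/p = 1/1.12×10^-3″ = 892.9 pc
Star B: M = m − 5 log₁₀ d + 5 = 2.18 − 5·2.9508 + 5 = -7.574
ΔM = M_A − M_B = 1.312 − (-7.574) = 8.886; smaller M is more luminous → Star B.
L ratio = 10^(0.4 |ΔM|) = 10^3.555 = 3585

Star B is more luminous, by a factor of 3590.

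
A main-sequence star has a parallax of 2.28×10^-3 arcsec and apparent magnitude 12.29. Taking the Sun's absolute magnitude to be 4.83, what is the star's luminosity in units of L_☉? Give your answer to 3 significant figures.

d = 1/p = 1/2.28×10^-3″ = 438.6 pc
M = m − 5 log₁₀ d + 5 = 12.29 − 5·2.6421 + 5 = 4.080
M − M_☉ = 4.080 − 4.83 = -0.750
L/L_☉ = 10^(−0.4 × -0.750) = 1.996

L/L_☉ ≈ 2.00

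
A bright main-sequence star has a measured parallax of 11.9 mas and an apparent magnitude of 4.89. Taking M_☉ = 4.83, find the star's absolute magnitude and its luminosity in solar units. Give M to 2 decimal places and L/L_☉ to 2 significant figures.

M ≈ 0.27; L/L_☉ ≈ 67

d = 1/p = 1000/11.9 mas = 84.03 pc
M = m − 5 log₁₀ d + 5 = 4.89 − 5·1.9245 + 5 = 0.268
M − M_☉ = 0.268 − 4.83 = -4.562
L/L_☉ = 10^(−0.4 × -4.562) = 66.82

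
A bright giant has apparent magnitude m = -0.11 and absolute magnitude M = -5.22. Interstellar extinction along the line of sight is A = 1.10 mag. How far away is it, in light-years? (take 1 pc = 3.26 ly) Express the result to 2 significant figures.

m − M = 5 log₁₀(d/10 pc) + A  ⇒  -0.11 − (-5.22) − 1.10 = 5 log₁₀(d/10)
4.010 = 5 log₁₀(d/10)
log₁₀ d = (m − M − A)/5 + 1 = 1.8020
d = 10^1.8020 = 63.39 pc
= 206.6 ly

d ≈ 210 ly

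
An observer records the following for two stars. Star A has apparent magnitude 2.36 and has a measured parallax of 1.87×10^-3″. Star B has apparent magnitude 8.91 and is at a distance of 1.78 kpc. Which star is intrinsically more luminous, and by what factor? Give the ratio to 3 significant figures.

Star A is more luminous, by a factor of 37.6.

Star A: d = 1/p = 1/1.87×10^-3″ = 534.8 pc
Star A: M = m − 5 log₁₀ d + 5 = 2.36 − 5·2.7282 + 5 = -6.281
Star B: d = 1.78 kpc = 1780 pc
Star B: M = m − 5 log₁₀ d + 5 = 8.91 − 5·3.2504 + 5 = -2.342
ΔM = M_A − M_B = -6.281 − (-2.342) = -3.939; smaller M is more luminous → Star A.
L ratio = 10^(0.4 |ΔM|) = 10^1.575 = 37.63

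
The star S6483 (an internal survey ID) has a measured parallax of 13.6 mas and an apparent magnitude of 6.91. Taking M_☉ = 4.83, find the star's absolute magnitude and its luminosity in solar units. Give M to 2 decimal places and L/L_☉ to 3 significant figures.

d = 1/p = 1000/13.6 mas = 73.53 pc
M = m − 5 log₁₀ d + 5 = 6.91 − 5·1.8665 + 5 = 2.578
M − M_☉ = 2.578 − 4.83 = -2.252
L/L_☉ = 10^(−0.4 × -2.252) = 7.960

M ≈ 2.58; L/L_☉ ≈ 7.96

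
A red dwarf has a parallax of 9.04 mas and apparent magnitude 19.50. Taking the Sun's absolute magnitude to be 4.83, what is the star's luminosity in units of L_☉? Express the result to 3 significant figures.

d = 1/p = 1000/9.04 mas = 110.6 pc
M = m − 5 log₁₀ d + 5 = 19.50 − 5·2.0438 + 5 = 14.281
M − M_☉ = 14.281 − 4.83 = 9.451
L/L_☉ = 10^(−0.4 × 9.451) = 1.658×10^-4

L/L_☉ ≈ 1.66×10^-4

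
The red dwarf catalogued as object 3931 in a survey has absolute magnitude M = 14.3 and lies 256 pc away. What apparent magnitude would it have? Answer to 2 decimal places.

m ≈ 21.34

m = M + 5 log₁₀ d − 5 = 14.3 + 5·2.4082 − 5 = 21.341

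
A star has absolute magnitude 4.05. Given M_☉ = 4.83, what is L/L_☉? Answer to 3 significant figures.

L/L_☉ ≈ 2.05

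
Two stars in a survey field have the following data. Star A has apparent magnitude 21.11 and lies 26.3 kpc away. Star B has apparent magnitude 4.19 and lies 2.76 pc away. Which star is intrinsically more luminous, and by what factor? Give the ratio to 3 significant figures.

Star A: d = 26.3 kpc = 26300 pc
Star A: M = m − 5 log₁₀ d + 5 = 21.11 − 5·4.4200 + 5 = 4.010
Star B: M = m − 5 log₁₀ d + 5 = 4.19 − 5·0.4409 + 5 = 6.985
ΔM = M_A − M_B = 4.010 − (6.985) = -2.975; smaller M is more luminous → Star A.
L ratio = 10^(0.4 |ΔM|) = 10^1.190 = 15.49

Star A is more luminous, by a factor of 15.5.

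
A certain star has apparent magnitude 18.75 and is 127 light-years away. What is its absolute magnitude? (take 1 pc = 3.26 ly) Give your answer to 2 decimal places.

M ≈ 15.80

d = 127 ly / 3.26 = 38.96 pc
5 log₁₀(d/10 pc) = 5 log₁₀(38.96) − 5 = 2.953
M = m − 5 log₁₀(d/10) = 18.75 − 2.953 = 15.797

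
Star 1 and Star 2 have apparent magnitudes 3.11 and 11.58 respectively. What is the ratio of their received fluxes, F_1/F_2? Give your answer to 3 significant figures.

F_1/F_2 ≈ 2440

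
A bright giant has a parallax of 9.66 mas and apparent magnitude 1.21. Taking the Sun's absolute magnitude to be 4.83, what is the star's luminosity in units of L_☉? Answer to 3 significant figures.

L/L_☉ ≈ 3010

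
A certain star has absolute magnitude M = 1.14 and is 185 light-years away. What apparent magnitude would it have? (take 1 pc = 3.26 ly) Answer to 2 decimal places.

m ≈ 4.91

d = 185 ly / 3.26 = 56.75 pc
m = M + 5 log₁₀ d − 5 = 1.14 + 5·1.7540 − 5 = 4.910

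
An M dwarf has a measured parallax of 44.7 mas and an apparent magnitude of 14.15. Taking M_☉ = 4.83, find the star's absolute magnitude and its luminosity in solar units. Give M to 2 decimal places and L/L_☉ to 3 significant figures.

d = 1/p = 1000/44.7 mas = 22.37 pc
M = m − 5 log₁₀ d + 5 = 14.15 − 5·1.3497 + 5 = 12.402
M − M_☉ = 12.402 − 4.83 = 7.572
L/L_☉ = 10^(−0.4 × 7.572) = 9.362×10^-4

M ≈ 12.40; L/L_☉ ≈ 9.36×10^-4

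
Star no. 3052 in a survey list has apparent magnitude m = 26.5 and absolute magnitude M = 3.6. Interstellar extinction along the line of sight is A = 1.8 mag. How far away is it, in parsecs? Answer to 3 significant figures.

d ≈ 166000 pc

m − M = 5 log₁₀(d/10 pc) + A  ⇒  26.5 − (3.6) − 1.8 = 5 log₁₀(d/10)
21.100 = 5 log₁₀(d/10)
log₁₀ d = (m − M − A)/5 + 1 = 5.2200
d = 10^5.2200 = 166000 pc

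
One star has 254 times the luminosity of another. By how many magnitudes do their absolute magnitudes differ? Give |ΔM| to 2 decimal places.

|ΔM| ≈ 6.01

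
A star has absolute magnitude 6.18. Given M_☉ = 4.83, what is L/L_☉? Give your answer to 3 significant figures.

M − M_☉ = 6.18 − 4.83 = 1.350
L/L_☉ = 10^(−0.4 (M − M_☉)) = 10^-0.540 = 0.2884

L/L_☉ ≈ 0.288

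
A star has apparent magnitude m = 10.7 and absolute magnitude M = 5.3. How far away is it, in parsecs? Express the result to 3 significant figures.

Distance modulus: m − M = 10.7 − (5.3) = 5.400
m − M = 5 log₁₀ d − 5
log₁₀ d = (m − M)/5 + 1 = 2.0800
d = 10^2.0800 = 120.2 pc

d ≈ 120 pc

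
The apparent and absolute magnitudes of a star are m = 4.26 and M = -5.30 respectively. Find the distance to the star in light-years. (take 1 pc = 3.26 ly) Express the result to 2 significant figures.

μ = m − M = 9.560
m − M = 5 log₁₀ d − 5
log₁₀ d = (m − M)/5 + 1 = 2.9120
d = 10^2.9120 = 816.6 pc
= 2662 ly

d ≈ 2700 ly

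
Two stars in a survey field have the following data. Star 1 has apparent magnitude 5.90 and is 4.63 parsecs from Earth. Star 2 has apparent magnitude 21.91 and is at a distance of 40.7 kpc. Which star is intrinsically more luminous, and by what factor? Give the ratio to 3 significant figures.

Star 2 is more luminous, by a factor of 30.5.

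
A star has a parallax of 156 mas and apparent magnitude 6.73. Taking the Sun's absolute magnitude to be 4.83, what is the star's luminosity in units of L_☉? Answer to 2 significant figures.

d = 1/p = 1000/156 mas = 6.410 pc
M = m − 5 log₁₀ d + 5 = 6.73 − 5·0.8069 + 5 = 7.696
M − M_☉ = 7.696 − 4.83 = 2.866
L/L_☉ = 10^(−0.4 × 2.866) = 0.07141

L/L_☉ ≈ 0.071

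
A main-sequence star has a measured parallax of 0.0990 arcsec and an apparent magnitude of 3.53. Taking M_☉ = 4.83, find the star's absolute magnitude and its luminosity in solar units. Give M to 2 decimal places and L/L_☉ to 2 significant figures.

d = 1/p = 1/0.0990″ = 10.10 pc
M = m − 5 log₁₀ d + 5 = 3.53 − 5·1.0044 + 5 = 3.508
M − M_☉ = 3.508 − 4.83 = -1.322
L/L_☉ = 10^(−0.4 × -1.322) = 3.379

M ≈ 3.51; L/L_☉ ≈ 3.4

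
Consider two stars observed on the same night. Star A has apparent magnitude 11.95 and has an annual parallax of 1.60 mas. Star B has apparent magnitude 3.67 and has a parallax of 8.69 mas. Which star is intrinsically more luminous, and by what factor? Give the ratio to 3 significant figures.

Star A: p = 1.60 mas = 1.60×10^-3″ → d = 1/p = 625.0 pc
Star A: M = m − 5 log₁₀ d + 5 = 11.95 − 5·2.7959 + 5 = 2.971
Star B: p = 8.69 mas = 8.69×10^-3″ → d = 1/p = 115.1 pc
Star B: M = m − 5 log₁₀ d + 5 = 3.67 − 5·2.0610 + 5 = -1.635
ΔM = M_A − M_B = 2.971 − (-1.635) = 4.606; smaller M is more luminous → Star B.
L ratio = 10^(0.4 |ΔM|) = 10^1.842 = 69.53

Star B is more luminous, by a factor of 69.5.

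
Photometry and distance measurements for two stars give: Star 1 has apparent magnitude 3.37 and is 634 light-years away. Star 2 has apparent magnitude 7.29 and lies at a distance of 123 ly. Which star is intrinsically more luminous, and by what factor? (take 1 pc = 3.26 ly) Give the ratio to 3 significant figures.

Star 1: d = 634 ly / 3.26 = 194.5 pc
Star 1: M = m − 5 log₁₀ d + 5 = 3.37 − 5·2.2889 + 5 = -3.074
Star 2: d = 123 ly / 3.26 = 37.73 pc
Star 2: M = m − 5 log₁₀ d + 5 = 7.29 − 5·1.5767 + 5 = 4.407
ΔM = M_1 − M_2 = -3.074 − (4.407) = -7.481; smaller M is more luminous → Star 1.
L ratio = 10^(0.4 |ΔM|) = 10^2.992 = 982.6

Star 1 is more luminous, by a factor of 983.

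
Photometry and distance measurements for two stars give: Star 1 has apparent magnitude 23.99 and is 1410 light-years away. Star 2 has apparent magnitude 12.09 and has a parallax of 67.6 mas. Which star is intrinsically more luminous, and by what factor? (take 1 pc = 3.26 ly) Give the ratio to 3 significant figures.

Star 1: d = 1410 ly / 3.26 = 432.5 pc
Star 1: M = m − 5 log₁₀ d + 5 = 23.99 − 5·2.6360 + 5 = 15.810
Star 2: p = 67.6 mas = 0.0676″ → d = 1/p = 14.79 pc
Star 2: M = m − 5 log₁₀ d + 5 = 12.09 − 5·1.1701 + 5 = 11.240
ΔM = M_1 − M_2 = 15.810 − (11.240) = 4.570; smaller M is more luminous → Star 2.
L ratio = 10^(0.4 |ΔM|) = 10^1.828 = 67.31

Star 2 is more luminous, by a factor of 67.3.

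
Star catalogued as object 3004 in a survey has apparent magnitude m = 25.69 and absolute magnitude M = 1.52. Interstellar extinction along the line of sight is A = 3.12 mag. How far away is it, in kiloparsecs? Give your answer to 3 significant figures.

m − M = 5 log₁₀(d/10 pc) + A  ⇒  25.69 − (1.52) − 3.12 = 5 log₁₀(d/10)
21.050 = 5 log₁₀(d/10)
log₁₀ d = (m − M − A)/5 + 1 = 5.2100
d = 10^5.2100 = 162200 pc
= 162.2 kpc

d ≈ 162 kpc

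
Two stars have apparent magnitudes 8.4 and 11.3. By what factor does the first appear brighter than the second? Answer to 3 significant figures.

14.5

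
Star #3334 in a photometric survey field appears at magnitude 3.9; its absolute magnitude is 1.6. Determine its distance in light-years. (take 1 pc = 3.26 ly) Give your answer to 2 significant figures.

Distance modulus: m − M = 3.9 − (1.6) = 2.300
m − M = 5 log₁₀ d − 5
log₁₀ d = (m − M)/5 + 1 = 1.4600
d = 10^1.4600 = 28.84 pc
= 94.02 ly

d ≈ 94 ly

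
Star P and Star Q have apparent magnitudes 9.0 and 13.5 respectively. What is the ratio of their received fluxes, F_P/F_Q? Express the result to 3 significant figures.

F_P/F_Q ≈ 63.1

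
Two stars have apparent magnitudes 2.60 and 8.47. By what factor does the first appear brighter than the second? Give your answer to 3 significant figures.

223

Δm = 2.60 − (8.47) = -5.87
Flux ratio = 10^(−0.4 Δm) = 10^(−0.4 × -5.87) = 10^2.348 = 222.8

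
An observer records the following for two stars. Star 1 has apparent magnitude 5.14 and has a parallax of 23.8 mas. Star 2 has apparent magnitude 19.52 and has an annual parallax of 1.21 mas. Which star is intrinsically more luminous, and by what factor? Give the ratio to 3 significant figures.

Star 1: p = 23.8 mas = 0.0238″ → d = 1/p = 42.02 pc
Star 1: M = m − 5 log₁₀ d + 5 = 5.14 − 5·1.6234 + 5 = 2.023
Star 2: p = 1.21 mas = 1.21×10^-3″ → d = 1/p = 826.4 pc
Star 2: M = m − 5 log₁₀ d + 5 = 19.52 − 5·2.9172 + 5 = 9.934
ΔM = M_1 − M_2 = 2.023 − (9.934) = -7.911; smaller M is more luminous → Star 1.
L ratio = 10^(0.4 |ΔM|) = 10^3.164 = 1460

Star 1 is more luminous, by a factor of 1460.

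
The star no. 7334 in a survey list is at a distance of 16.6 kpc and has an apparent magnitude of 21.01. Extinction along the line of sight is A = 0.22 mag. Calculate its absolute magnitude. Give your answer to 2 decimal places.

M ≈ 4.69

d = 16.6 kpc = 16600 pc
5 log₁₀(d/10 pc) = 5 log₁₀(16600) − 5 = 16.101
M = m − 5 log₁₀(d/10) − A = 21.01 − 16.101 − 0.22 = 4.689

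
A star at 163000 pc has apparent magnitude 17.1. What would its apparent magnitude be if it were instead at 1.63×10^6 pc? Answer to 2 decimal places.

Flux ∝ 1/d², so Δm = 5 log₁₀(d₂/d₁) = 5 log₁₀(1.63×10^6/163000) = 5.000
m₂ = m₁ + Δm = 17.1 + (5.000) = 22.100

m ≈ 22.10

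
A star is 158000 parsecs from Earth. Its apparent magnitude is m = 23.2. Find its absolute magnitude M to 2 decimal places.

5 log₁₀(d/10 pc) = 5 log₁₀(158000) − 5 = 20.993
M = m − 5 log₁₀(d/10) = 23.2 − 20.993 = 2.207

M ≈ 2.21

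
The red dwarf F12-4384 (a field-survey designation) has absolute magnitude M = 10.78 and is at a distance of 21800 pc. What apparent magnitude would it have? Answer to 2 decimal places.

m ≈ 27.47

m = M + 5 log₁₀ d − 5 = 10.78 + 5·4.3385 − 5 = 27.472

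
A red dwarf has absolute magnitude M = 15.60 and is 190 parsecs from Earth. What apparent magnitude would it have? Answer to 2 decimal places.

m = M + 5 log₁₀ d − 5 = 15.60 + 5·2.2788 − 5 = 21.994

m ≈ 21.99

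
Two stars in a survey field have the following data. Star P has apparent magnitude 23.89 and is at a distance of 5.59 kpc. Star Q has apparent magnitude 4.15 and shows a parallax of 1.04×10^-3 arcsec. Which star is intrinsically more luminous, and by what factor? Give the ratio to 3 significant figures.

Star Q is more luminous, by a factor of 2.33×10^6.

Star P: d = 5.59 kpc = 5590 pc
Star P: M = m − 5 log₁₀ d + 5 = 23.89 − 5·3.7474 + 5 = 10.153
Star Q: d = 1/p = 1/1.04×10^-3″ = 961.5 pc
Star Q: M = m − 5 log₁₀ d + 5 = 4.15 − 5·2.9830 + 5 = -5.765
ΔM = M_P − M_Q = 10.153 − (-5.765) = 15.918; smaller M is more luminous → Star Q.
L ratio = 10^(0.4 |ΔM|) = 10^6.367 = 2.329×10^6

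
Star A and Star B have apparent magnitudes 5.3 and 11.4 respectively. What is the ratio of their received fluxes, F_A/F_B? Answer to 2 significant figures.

Δm = 5.3 − (11.4) = -6.1
Flux ratio = 10^(−0.4 Δm) = 10^(−0.4 × -6.1) = 10^2.440 = 275.4

F_A/F_B ≈ 280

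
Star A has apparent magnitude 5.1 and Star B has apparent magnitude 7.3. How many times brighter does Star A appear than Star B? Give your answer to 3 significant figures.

Magnitude difference = -2.2
Flux ratio = 10^(−0.4 Δm) = 10^(−0.4 × -2.2) = 10^0.880 = 7.586

7.59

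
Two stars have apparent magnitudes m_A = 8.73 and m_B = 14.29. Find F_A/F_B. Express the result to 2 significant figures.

Δm = 8.73 − (14.29) = -5.56
Flux ratio = 10^(−0.4 Δm) = 10^(−0.4 × -5.56) = 10^2.224 = 167.5

F_A/F_B ≈ 170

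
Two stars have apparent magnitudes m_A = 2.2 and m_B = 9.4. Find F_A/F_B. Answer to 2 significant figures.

F_A/F_B ≈ 760

Magnitude difference = -7.2
Flux ratio = 10^(−0.4 Δm) = 10^(−0.4 × -7.2) = 10^2.880 = 758.6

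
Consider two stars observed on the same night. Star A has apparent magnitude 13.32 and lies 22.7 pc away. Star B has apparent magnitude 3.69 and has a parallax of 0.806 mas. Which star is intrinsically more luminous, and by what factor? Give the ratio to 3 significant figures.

Star B is more luminous, by a factor of 2.12×10^7.

Star A: M = m − 5 log₁₀ d + 5 = 13.32 − 5·1.3560 + 5 = 11.540
Star B: p = 0.806 mas = 8.06×10^-4″ → d = 1/p = 1241 pc
Star B: M = m − 5 log₁₀ d + 5 = 3.69 − 5·3.0937 + 5 = -6.778
ΔM = M_A − M_B = 11.540 − (-6.778) = 18.318; smaller M is more luminous → Star B.
L ratio = 10^(0.4 |ΔM|) = 10^7.327 = 2.125×10^7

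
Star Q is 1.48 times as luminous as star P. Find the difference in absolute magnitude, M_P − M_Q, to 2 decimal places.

Pogson: ΔM = −2.5 log₁₀(ratio) = −2.5 log₁₀(1.48) = −2.5 × 0.1703 = -0.426
Star Q is brighter so has the smaller magnitude: M_P − M_Q is positive.

M_P − M_Q ≈ 0.43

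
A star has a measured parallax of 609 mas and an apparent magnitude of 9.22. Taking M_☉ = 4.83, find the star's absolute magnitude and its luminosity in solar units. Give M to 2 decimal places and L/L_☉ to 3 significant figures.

d = 1/p = 1000/609 mas = 1.642 pc
M = m − 5 log₁₀ d + 5 = 9.22 − 5·0.2154 + 5 = 13.143
M − M_☉ = 13.143 − 4.83 = 8.313
L/L_☉ = 10^(−0.4 × 8.313) = 4.729×10^-4

M ≈ 13.14; L/L_☉ ≈ 4.73×10^-4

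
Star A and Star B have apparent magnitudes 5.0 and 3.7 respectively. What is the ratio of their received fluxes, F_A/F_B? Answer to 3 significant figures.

Δm = 5.0 − (3.7) = 1.3
Flux ratio = 10^(−0.4 Δm) = 10^(−0.4 × 1.3) = 10^-0.520 = 0.3020

F_A/F_B ≈ 0.302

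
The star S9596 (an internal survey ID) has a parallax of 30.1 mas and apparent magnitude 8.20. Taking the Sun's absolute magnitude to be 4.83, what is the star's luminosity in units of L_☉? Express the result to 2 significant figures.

L/L_☉ ≈ 0.50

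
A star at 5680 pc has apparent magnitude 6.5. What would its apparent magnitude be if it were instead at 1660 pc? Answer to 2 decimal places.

Flux ∝ 1/d², so Δm = 5 log₁₀(d₂/d₁) = 5 log₁₀(1660/5680) = -2.671
m₂ = m₁ + Δm = 6.5 + (-2.671) = 3.829

m ≈ 3.83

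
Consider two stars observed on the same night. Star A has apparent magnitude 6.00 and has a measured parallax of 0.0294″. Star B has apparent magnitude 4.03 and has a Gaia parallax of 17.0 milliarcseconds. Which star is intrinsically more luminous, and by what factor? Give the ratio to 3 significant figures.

Star B is more luminous, by a factor of 18.4.

Star A: d = 1/p = 1/0.0294″ = 34.01 pc
Star A: M = m − 5 log₁₀ d + 5 = 6.00 − 5·1.5317 + 5 = 3.342
Star B: p = 17.0 mas = 0.0170″ → d = 1/p = 58.82 pc
Star B: M = m − 5 log₁₀ d + 5 = 4.03 − 5·1.7696 + 5 = 0.182
ΔM = M_A − M_B = 3.342 − (0.182) = 3.159; smaller M is more luminous → Star B.
L ratio = 10^(0.4 |ΔM|) = 10^1.264 = 18.36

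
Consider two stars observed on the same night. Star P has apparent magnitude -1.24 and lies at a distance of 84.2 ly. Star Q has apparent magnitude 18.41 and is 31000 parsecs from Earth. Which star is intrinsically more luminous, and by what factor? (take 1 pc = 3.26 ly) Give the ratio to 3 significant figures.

Star P is more luminous, by a factor of 50.3.

Star P: d = 84.2 ly / 3.26 = 25.83 pc
Star P: M = m − 5 log₁₀ d + 5 = -1.24 − 5·1.4121 + 5 = -3.300
Star Q: M = m − 5 log₁₀ d + 5 = 18.41 − 5·4.4914 + 5 = 0.953
ΔM = M_P − M_Q = -3.300 − (0.953) = -4.254; smaller M is more luminous → Star P.
L ratio = 10^(0.4 |ΔM|) = 10^1.701 = 50.29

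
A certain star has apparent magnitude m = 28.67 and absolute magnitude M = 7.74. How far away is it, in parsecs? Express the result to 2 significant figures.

Distance modulus: m − M = 28.67 − (7.74) = 20.930
m − M = 5 log₁₀ d − 5
log₁₀ d = (m − M)/5 + 1 = 5.1860
d = 10^5.1860 = 153500 pc

d ≈ 150000 pc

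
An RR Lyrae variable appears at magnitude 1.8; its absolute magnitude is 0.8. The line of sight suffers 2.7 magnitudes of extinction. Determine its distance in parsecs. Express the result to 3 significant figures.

d ≈ 4.57 pc

m − M = 5 log₁₀(d/10 pc) + A  ⇒  1.8 − (0.8) − 2.7 = 5 log₁₀(d/10)
-1.700 = 5 log₁₀(d/10)
log₁₀ d = (m − M − A)/5 + 1 = 0.6600
d = 10^0.6600 = 4.571 pc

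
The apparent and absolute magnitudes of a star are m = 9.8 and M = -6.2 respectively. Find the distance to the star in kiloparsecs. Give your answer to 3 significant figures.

Distance modulus: m − M = 9.8 − (-6.2) = 16.000
m − M = 5 log₁₀ d − 5
log₁₀ d = (m − M)/5 + 1 = 4.2000
d = 10^4.2000 = 15850 pc
= 15.85 kpc

d ≈ 15.8 kpc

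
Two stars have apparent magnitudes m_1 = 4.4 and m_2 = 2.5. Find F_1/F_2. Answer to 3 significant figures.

Magnitude difference = 1.9
Flux ratio = 10^(−0.4 Δm) = 10^(−0.4 × 1.9) = 10^-0.760 = 0.1738

F_1/F_2 ≈ 0.174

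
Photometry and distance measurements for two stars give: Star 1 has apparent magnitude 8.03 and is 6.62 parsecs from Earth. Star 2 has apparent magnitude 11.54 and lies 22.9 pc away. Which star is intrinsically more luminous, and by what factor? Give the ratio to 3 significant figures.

Star 1 is more luminous, by a factor of 2.12.

Star 1: M = m − 5 log₁₀ d + 5 = 8.03 − 5·0.8209 + 5 = 8.926
Star 2: M = m − 5 log₁₀ d + 5 = 11.54 − 5·1.3598 + 5 = 9.741
ΔM = M_1 − M_2 = 8.926 − (9.741) = -0.815; smaller M is more luminous → Star 1.
L ratio = 10^(0.4 |ΔM|) = 10^0.326 = 2.119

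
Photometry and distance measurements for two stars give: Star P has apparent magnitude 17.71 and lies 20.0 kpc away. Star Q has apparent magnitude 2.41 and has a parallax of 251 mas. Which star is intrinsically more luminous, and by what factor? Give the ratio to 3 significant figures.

Star P is more luminous, by a factor of 19.1.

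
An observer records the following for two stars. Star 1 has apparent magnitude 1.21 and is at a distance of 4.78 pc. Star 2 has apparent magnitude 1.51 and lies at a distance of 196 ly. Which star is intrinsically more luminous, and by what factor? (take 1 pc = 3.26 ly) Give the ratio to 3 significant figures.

Star 1: M = m − 5 log₁₀ d + 5 = 1.21 − 5·0.6794 + 5 = 2.813
Star 2: d = 196 ly / 3.26 = 60.12 pc
Star 2: M = m − 5 log₁₀ d + 5 = 1.51 − 5·1.7790 + 5 = -2.385
ΔM = M_1 − M_2 = 2.813 − (-2.385) = 5.198; smaller M is more luminous → Star 2.
L ratio = 10^(0.4 |ΔM|) = 10^2.079 = 120.0

Star 2 is more luminous, by a factor of 120.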